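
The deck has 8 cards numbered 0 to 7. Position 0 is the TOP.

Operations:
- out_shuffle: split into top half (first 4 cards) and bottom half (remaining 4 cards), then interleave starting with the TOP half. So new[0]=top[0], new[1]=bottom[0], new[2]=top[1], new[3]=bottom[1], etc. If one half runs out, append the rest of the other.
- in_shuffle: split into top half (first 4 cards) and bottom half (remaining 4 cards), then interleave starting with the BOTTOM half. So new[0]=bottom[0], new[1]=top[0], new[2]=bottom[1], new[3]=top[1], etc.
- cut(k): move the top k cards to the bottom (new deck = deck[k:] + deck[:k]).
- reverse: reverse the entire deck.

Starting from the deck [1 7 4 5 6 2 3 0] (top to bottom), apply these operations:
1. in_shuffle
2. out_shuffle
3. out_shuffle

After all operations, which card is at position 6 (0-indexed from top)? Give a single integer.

Answer: 4

Derivation:
After op 1 (in_shuffle): [6 1 2 7 3 4 0 5]
After op 2 (out_shuffle): [6 3 1 4 2 0 7 5]
After op 3 (out_shuffle): [6 2 3 0 1 7 4 5]
Position 6: card 4.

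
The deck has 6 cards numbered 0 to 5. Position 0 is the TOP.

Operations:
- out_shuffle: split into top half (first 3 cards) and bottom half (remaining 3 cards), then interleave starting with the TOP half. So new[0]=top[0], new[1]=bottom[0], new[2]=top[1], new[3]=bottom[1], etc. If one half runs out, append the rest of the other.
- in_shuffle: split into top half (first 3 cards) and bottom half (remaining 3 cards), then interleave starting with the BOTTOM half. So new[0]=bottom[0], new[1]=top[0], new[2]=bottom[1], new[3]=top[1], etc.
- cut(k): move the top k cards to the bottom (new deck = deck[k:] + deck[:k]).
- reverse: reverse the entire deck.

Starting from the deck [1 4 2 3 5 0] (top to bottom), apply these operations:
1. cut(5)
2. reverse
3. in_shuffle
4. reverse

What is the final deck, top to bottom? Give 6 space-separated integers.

After op 1 (cut(5)): [0 1 4 2 3 5]
After op 2 (reverse): [5 3 2 4 1 0]
After op 3 (in_shuffle): [4 5 1 3 0 2]
After op 4 (reverse): [2 0 3 1 5 4]

Answer: 2 0 3 1 5 4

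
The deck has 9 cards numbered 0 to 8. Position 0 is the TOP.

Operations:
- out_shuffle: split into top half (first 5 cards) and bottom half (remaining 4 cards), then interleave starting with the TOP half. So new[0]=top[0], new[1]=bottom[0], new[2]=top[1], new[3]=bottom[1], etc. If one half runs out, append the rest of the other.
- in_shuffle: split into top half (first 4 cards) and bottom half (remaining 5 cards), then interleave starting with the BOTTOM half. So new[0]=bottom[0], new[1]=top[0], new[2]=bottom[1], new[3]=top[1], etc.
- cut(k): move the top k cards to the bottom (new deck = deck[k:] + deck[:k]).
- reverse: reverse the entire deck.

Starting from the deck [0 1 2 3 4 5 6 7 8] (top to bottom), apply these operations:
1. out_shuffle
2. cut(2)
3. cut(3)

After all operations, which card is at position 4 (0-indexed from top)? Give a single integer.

Answer: 0

Derivation:
After op 1 (out_shuffle): [0 5 1 6 2 7 3 8 4]
After op 2 (cut(2)): [1 6 2 7 3 8 4 0 5]
After op 3 (cut(3)): [7 3 8 4 0 5 1 6 2]
Position 4: card 0.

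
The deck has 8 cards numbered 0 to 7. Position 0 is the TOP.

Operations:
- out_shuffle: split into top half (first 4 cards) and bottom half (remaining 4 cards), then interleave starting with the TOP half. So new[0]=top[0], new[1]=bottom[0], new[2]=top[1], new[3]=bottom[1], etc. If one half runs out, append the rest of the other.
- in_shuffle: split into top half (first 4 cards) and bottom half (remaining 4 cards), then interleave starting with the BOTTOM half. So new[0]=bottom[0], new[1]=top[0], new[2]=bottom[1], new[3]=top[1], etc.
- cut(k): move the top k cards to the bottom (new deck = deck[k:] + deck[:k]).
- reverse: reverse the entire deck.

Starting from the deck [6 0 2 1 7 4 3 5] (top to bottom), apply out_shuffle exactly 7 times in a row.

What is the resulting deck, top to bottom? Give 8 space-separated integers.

After op 1 (out_shuffle): [6 7 0 4 2 3 1 5]
After op 2 (out_shuffle): [6 2 7 3 0 1 4 5]
After op 3 (out_shuffle): [6 0 2 1 7 4 3 5]
After op 4 (out_shuffle): [6 7 0 4 2 3 1 5]
After op 5 (out_shuffle): [6 2 7 3 0 1 4 5]
After op 6 (out_shuffle): [6 0 2 1 7 4 3 5]
After op 7 (out_shuffle): [6 7 0 4 2 3 1 5]

Answer: 6 7 0 4 2 3 1 5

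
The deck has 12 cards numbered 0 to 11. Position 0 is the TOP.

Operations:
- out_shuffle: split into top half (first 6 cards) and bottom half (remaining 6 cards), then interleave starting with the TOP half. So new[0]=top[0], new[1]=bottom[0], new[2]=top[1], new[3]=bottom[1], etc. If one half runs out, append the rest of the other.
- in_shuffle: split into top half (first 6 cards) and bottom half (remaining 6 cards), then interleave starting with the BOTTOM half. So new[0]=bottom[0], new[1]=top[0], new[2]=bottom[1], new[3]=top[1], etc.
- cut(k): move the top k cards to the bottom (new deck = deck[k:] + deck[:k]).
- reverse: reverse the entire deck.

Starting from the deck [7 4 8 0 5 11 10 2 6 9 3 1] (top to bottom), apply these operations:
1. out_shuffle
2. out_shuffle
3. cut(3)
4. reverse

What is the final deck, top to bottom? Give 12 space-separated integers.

After op 1 (out_shuffle): [7 10 4 2 8 6 0 9 5 3 11 1]
After op 2 (out_shuffle): [7 0 10 9 4 5 2 3 8 11 6 1]
After op 3 (cut(3)): [9 4 5 2 3 8 11 6 1 7 0 10]
After op 4 (reverse): [10 0 7 1 6 11 8 3 2 5 4 9]

Answer: 10 0 7 1 6 11 8 3 2 5 4 9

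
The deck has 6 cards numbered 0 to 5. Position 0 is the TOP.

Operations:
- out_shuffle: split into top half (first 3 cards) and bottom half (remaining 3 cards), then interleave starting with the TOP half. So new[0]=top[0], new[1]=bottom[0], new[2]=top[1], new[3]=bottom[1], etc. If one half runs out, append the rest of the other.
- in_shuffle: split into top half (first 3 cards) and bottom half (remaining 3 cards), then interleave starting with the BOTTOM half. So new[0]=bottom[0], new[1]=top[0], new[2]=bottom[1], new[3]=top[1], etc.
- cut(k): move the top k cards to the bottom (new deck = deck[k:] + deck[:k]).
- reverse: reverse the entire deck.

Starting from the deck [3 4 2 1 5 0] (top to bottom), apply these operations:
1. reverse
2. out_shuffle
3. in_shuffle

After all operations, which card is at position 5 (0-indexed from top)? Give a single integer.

After op 1 (reverse): [0 5 1 2 4 3]
After op 2 (out_shuffle): [0 2 5 4 1 3]
After op 3 (in_shuffle): [4 0 1 2 3 5]
Position 5: card 5.

Answer: 5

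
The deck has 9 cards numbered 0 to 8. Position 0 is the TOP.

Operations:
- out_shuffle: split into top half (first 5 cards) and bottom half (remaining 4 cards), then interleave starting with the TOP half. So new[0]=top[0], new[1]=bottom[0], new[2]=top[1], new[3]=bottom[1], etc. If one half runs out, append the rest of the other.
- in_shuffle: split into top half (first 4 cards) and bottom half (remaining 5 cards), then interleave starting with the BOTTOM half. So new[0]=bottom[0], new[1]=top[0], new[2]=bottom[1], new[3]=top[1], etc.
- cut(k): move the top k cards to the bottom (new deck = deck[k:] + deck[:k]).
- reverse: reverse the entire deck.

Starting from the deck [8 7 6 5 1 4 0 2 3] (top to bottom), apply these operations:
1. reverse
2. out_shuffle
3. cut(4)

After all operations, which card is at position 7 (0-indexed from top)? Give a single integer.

Answer: 2

Derivation:
After op 1 (reverse): [3 2 0 4 1 5 6 7 8]
After op 2 (out_shuffle): [3 5 2 6 0 7 4 8 1]
After op 3 (cut(4)): [0 7 4 8 1 3 5 2 6]
Position 7: card 2.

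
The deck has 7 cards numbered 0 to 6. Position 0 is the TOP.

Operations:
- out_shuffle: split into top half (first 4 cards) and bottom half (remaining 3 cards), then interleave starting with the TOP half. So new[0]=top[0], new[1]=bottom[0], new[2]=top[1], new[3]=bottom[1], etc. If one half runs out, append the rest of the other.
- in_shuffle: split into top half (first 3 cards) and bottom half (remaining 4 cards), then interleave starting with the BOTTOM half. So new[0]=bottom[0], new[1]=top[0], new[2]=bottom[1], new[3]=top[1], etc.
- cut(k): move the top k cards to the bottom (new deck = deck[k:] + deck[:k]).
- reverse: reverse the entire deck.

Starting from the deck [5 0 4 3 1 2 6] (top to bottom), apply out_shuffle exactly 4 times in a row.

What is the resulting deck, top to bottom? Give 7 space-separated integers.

After op 1 (out_shuffle): [5 1 0 2 4 6 3]
After op 2 (out_shuffle): [5 4 1 6 0 3 2]
After op 3 (out_shuffle): [5 0 4 3 1 2 6]
After op 4 (out_shuffle): [5 1 0 2 4 6 3]

Answer: 5 1 0 2 4 6 3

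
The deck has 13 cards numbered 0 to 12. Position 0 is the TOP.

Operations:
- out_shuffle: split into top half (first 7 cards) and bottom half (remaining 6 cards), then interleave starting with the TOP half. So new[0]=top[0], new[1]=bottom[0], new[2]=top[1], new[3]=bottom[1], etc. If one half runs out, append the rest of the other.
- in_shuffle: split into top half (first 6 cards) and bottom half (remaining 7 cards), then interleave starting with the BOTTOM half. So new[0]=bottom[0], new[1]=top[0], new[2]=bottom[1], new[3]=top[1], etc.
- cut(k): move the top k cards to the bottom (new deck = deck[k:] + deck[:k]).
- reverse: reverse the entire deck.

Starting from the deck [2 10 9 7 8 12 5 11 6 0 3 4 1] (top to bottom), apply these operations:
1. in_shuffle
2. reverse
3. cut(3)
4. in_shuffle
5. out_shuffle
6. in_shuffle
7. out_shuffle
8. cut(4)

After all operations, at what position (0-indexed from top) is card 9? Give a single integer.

Answer: 5

Derivation:
After op 1 (in_shuffle): [5 2 11 10 6 9 0 7 3 8 4 12 1]
After op 2 (reverse): [1 12 4 8 3 7 0 9 6 10 11 2 5]
After op 3 (cut(3)): [8 3 7 0 9 6 10 11 2 5 1 12 4]
After op 4 (in_shuffle): [10 8 11 3 2 7 5 0 1 9 12 6 4]
After op 5 (out_shuffle): [10 0 8 1 11 9 3 12 2 6 7 4 5]
After op 6 (in_shuffle): [3 10 12 0 2 8 6 1 7 11 4 9 5]
After op 7 (out_shuffle): [3 1 10 7 12 11 0 4 2 9 8 5 6]
After op 8 (cut(4)): [12 11 0 4 2 9 8 5 6 3 1 10 7]
Card 9 is at position 5.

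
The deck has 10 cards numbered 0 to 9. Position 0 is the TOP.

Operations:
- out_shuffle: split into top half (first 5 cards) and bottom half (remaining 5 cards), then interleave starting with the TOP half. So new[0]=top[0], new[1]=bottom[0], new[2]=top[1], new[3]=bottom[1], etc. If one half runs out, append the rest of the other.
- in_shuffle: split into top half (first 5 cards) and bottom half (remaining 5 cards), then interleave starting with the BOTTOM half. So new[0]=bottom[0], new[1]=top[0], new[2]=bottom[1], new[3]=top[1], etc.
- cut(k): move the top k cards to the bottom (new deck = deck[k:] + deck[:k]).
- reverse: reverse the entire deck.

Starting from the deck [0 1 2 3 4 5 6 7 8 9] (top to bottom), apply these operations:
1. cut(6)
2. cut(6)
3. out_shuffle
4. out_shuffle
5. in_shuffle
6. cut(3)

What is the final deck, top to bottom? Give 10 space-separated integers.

Answer: 9 6 7 4 5 1 3 0 2 8

Derivation:
After op 1 (cut(6)): [6 7 8 9 0 1 2 3 4 5]
After op 2 (cut(6)): [2 3 4 5 6 7 8 9 0 1]
After op 3 (out_shuffle): [2 7 3 8 4 9 5 0 6 1]
After op 4 (out_shuffle): [2 9 7 5 3 0 8 6 4 1]
After op 5 (in_shuffle): [0 2 8 9 6 7 4 5 1 3]
After op 6 (cut(3)): [9 6 7 4 5 1 3 0 2 8]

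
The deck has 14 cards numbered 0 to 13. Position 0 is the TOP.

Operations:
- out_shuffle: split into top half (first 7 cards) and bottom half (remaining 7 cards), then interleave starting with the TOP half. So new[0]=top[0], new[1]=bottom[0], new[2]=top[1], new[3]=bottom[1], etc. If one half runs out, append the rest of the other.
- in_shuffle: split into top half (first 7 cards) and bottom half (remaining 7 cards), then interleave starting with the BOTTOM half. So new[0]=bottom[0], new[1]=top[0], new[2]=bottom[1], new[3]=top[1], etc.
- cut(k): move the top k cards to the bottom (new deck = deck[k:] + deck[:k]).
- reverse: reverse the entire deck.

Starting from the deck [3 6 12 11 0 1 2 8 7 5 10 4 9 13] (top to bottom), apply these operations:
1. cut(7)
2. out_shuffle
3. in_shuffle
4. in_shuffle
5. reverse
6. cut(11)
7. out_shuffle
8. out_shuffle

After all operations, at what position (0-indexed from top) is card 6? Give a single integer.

Answer: 8

Derivation:
After op 1 (cut(7)): [8 7 5 10 4 9 13 3 6 12 11 0 1 2]
After op 2 (out_shuffle): [8 3 7 6 5 12 10 11 4 0 9 1 13 2]
After op 3 (in_shuffle): [11 8 4 3 0 7 9 6 1 5 13 12 2 10]
After op 4 (in_shuffle): [6 11 1 8 5 4 13 3 12 0 2 7 10 9]
After op 5 (reverse): [9 10 7 2 0 12 3 13 4 5 8 1 11 6]
After op 6 (cut(11)): [1 11 6 9 10 7 2 0 12 3 13 4 5 8]
After op 7 (out_shuffle): [1 0 11 12 6 3 9 13 10 4 7 5 2 8]
After op 8 (out_shuffle): [1 13 0 10 11 4 12 7 6 5 3 2 9 8]
Card 6 is at position 8.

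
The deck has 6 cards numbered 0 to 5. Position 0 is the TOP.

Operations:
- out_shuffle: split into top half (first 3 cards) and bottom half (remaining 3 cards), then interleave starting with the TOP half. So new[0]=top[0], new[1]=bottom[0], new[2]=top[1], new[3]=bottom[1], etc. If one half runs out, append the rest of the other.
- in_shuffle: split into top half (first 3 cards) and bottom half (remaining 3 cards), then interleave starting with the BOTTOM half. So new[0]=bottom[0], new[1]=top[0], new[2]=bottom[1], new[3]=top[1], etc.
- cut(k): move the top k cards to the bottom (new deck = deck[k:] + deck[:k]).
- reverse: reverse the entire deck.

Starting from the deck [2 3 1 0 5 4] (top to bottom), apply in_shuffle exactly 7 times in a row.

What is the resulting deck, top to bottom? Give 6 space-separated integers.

Answer: 0 2 5 3 4 1

Derivation:
After op 1 (in_shuffle): [0 2 5 3 4 1]
After op 2 (in_shuffle): [3 0 4 2 1 5]
After op 3 (in_shuffle): [2 3 1 0 5 4]
After op 4 (in_shuffle): [0 2 5 3 4 1]
After op 5 (in_shuffle): [3 0 4 2 1 5]
After op 6 (in_shuffle): [2 3 1 0 5 4]
After op 7 (in_shuffle): [0 2 5 3 4 1]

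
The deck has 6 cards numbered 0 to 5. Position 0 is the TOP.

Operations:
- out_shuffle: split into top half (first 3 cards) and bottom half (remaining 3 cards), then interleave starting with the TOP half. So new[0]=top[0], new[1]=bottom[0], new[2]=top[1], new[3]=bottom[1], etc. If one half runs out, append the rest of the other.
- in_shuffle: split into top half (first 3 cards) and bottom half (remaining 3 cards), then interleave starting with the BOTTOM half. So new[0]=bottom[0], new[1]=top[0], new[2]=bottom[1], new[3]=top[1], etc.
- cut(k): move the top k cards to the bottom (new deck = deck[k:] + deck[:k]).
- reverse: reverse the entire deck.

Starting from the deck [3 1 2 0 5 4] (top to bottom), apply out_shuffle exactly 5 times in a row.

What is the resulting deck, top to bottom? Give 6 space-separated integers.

After op 1 (out_shuffle): [3 0 1 5 2 4]
After op 2 (out_shuffle): [3 5 0 2 1 4]
After op 3 (out_shuffle): [3 2 5 1 0 4]
After op 4 (out_shuffle): [3 1 2 0 5 4]
After op 5 (out_shuffle): [3 0 1 5 2 4]

Answer: 3 0 1 5 2 4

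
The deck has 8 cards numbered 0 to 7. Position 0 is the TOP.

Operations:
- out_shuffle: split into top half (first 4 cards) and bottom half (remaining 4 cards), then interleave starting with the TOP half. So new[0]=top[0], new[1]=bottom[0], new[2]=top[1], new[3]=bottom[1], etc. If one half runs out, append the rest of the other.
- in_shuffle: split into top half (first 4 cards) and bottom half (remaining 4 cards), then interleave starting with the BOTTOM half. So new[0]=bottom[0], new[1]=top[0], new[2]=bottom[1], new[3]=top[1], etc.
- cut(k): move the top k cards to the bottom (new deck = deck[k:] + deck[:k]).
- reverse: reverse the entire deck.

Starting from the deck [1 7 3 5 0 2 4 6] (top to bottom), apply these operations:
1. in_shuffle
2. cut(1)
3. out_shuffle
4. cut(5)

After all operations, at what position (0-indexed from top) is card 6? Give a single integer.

After op 1 (in_shuffle): [0 1 2 7 4 3 6 5]
After op 2 (cut(1)): [1 2 7 4 3 6 5 0]
After op 3 (out_shuffle): [1 3 2 6 7 5 4 0]
After op 4 (cut(5)): [5 4 0 1 3 2 6 7]
Card 6 is at position 6.

Answer: 6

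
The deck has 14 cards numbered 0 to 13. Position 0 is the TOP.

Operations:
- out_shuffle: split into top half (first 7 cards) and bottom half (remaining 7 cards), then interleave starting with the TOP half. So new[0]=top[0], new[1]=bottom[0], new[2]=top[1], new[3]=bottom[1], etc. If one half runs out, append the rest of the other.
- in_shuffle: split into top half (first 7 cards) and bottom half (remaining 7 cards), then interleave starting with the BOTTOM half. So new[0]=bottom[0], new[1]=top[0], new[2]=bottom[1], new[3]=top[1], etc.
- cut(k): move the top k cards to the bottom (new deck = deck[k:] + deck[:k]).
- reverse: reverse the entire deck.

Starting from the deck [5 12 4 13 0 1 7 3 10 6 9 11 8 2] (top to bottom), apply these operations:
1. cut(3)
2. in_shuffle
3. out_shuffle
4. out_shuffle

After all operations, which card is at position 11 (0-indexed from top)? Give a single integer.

Answer: 2

Derivation:
After op 1 (cut(3)): [13 0 1 7 3 10 6 9 11 8 2 5 12 4]
After op 2 (in_shuffle): [9 13 11 0 8 1 2 7 5 3 12 10 4 6]
After op 3 (out_shuffle): [9 7 13 5 11 3 0 12 8 10 1 4 2 6]
After op 4 (out_shuffle): [9 12 7 8 13 10 5 1 11 4 3 2 0 6]
Position 11: card 2.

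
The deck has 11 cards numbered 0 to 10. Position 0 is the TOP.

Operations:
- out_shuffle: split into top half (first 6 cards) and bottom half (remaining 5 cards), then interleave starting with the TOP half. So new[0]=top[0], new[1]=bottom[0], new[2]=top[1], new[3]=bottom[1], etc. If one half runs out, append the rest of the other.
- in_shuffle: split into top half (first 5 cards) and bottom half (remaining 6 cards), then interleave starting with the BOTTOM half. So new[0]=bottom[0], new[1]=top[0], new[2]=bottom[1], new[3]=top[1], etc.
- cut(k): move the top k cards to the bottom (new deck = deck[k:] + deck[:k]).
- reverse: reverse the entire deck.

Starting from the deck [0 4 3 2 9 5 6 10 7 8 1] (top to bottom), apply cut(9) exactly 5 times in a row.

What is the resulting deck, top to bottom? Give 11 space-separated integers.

After op 1 (cut(9)): [8 1 0 4 3 2 9 5 6 10 7]
After op 2 (cut(9)): [10 7 8 1 0 4 3 2 9 5 6]
After op 3 (cut(9)): [5 6 10 7 8 1 0 4 3 2 9]
After op 4 (cut(9)): [2 9 5 6 10 7 8 1 0 4 3]
After op 5 (cut(9)): [4 3 2 9 5 6 10 7 8 1 0]

Answer: 4 3 2 9 5 6 10 7 8 1 0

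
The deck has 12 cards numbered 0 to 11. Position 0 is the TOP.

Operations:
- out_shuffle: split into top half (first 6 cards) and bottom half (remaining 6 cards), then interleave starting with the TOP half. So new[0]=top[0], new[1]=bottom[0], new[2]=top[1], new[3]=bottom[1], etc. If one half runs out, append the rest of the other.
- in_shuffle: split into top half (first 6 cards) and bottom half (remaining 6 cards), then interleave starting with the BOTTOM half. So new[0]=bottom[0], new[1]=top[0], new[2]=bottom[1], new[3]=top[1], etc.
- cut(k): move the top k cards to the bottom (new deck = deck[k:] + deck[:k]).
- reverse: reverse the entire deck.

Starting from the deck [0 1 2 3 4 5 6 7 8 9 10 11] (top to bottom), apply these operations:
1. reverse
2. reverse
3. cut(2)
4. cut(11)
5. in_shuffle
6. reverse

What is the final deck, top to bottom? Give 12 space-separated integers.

Answer: 6 0 5 11 4 10 3 9 2 8 1 7

Derivation:
After op 1 (reverse): [11 10 9 8 7 6 5 4 3 2 1 0]
After op 2 (reverse): [0 1 2 3 4 5 6 7 8 9 10 11]
After op 3 (cut(2)): [2 3 4 5 6 7 8 9 10 11 0 1]
After op 4 (cut(11)): [1 2 3 4 5 6 7 8 9 10 11 0]
After op 5 (in_shuffle): [7 1 8 2 9 3 10 4 11 5 0 6]
After op 6 (reverse): [6 0 5 11 4 10 3 9 2 8 1 7]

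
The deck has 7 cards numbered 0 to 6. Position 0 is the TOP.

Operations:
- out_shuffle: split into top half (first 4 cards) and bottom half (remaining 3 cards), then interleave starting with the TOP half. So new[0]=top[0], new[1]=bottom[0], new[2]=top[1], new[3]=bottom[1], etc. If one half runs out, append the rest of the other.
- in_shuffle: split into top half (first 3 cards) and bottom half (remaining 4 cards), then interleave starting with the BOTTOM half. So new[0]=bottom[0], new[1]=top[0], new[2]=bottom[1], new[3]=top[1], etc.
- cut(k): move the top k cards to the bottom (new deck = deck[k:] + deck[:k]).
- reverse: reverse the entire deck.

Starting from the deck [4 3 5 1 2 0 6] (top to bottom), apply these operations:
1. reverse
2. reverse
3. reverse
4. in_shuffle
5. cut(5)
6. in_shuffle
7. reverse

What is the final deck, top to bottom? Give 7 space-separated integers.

After op 1 (reverse): [6 0 2 1 5 3 4]
After op 2 (reverse): [4 3 5 1 2 0 6]
After op 3 (reverse): [6 0 2 1 5 3 4]
After op 4 (in_shuffle): [1 6 5 0 3 2 4]
After op 5 (cut(5)): [2 4 1 6 5 0 3]
After op 6 (in_shuffle): [6 2 5 4 0 1 3]
After op 7 (reverse): [3 1 0 4 5 2 6]

Answer: 3 1 0 4 5 2 6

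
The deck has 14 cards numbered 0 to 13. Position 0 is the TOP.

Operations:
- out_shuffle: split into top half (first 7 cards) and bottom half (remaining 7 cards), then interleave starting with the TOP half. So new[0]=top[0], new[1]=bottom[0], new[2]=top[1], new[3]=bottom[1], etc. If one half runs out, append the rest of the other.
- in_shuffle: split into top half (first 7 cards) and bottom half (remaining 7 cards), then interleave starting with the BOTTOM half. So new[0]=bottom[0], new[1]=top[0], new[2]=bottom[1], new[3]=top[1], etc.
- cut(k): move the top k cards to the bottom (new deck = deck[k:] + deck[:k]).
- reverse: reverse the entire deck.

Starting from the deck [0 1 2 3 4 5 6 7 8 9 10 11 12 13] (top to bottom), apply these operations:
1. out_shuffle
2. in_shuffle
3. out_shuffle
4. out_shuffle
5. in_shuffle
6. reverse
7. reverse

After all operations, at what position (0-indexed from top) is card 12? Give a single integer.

Answer: 13

Derivation:
After op 1 (out_shuffle): [0 7 1 8 2 9 3 10 4 11 5 12 6 13]
After op 2 (in_shuffle): [10 0 4 7 11 1 5 8 12 2 6 9 13 3]
After op 3 (out_shuffle): [10 8 0 12 4 2 7 6 11 9 1 13 5 3]
After op 4 (out_shuffle): [10 6 8 11 0 9 12 1 4 13 2 5 7 3]
After op 5 (in_shuffle): [1 10 4 6 13 8 2 11 5 0 7 9 3 12]
After op 6 (reverse): [12 3 9 7 0 5 11 2 8 13 6 4 10 1]
After op 7 (reverse): [1 10 4 6 13 8 2 11 5 0 7 9 3 12]
Card 12 is at position 13.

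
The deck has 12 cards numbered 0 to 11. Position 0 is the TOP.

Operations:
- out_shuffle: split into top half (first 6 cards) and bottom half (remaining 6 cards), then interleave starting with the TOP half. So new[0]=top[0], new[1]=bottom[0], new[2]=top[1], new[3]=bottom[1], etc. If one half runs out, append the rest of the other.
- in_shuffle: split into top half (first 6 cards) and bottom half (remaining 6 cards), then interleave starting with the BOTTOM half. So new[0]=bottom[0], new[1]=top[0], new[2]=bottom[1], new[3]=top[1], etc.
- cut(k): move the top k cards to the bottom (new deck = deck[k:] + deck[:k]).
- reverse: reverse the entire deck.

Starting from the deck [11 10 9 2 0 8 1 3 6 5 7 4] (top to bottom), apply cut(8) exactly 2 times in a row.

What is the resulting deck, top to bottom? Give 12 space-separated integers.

Answer: 0 8 1 3 6 5 7 4 11 10 9 2

Derivation:
After op 1 (cut(8)): [6 5 7 4 11 10 9 2 0 8 1 3]
After op 2 (cut(8)): [0 8 1 3 6 5 7 4 11 10 9 2]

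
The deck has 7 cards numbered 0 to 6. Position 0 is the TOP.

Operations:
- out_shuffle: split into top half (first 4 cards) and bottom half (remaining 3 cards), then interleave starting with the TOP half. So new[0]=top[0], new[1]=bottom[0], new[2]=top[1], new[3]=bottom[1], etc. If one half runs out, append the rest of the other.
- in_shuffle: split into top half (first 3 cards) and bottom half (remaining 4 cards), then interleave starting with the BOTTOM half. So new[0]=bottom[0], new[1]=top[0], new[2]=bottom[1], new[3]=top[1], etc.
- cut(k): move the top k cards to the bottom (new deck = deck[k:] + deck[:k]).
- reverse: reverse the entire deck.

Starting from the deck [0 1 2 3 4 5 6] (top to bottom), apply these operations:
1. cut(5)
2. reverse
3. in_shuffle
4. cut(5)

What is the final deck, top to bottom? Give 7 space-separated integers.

Answer: 2 5 1 4 0 3 6

Derivation:
After op 1 (cut(5)): [5 6 0 1 2 3 4]
After op 2 (reverse): [4 3 2 1 0 6 5]
After op 3 (in_shuffle): [1 4 0 3 6 2 5]
After op 4 (cut(5)): [2 5 1 4 0 3 6]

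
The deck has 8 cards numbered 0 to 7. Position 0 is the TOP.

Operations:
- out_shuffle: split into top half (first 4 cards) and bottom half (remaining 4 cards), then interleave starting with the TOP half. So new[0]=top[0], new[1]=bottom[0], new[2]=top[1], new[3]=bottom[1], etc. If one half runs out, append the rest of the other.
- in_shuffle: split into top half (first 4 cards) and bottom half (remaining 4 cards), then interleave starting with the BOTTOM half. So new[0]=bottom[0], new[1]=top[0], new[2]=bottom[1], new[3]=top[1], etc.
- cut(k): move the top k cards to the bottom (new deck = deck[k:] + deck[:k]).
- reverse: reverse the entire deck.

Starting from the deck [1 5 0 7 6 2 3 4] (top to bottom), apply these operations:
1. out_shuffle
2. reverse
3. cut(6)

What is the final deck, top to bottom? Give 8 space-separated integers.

After op 1 (out_shuffle): [1 6 5 2 0 3 7 4]
After op 2 (reverse): [4 7 3 0 2 5 6 1]
After op 3 (cut(6)): [6 1 4 7 3 0 2 5]

Answer: 6 1 4 7 3 0 2 5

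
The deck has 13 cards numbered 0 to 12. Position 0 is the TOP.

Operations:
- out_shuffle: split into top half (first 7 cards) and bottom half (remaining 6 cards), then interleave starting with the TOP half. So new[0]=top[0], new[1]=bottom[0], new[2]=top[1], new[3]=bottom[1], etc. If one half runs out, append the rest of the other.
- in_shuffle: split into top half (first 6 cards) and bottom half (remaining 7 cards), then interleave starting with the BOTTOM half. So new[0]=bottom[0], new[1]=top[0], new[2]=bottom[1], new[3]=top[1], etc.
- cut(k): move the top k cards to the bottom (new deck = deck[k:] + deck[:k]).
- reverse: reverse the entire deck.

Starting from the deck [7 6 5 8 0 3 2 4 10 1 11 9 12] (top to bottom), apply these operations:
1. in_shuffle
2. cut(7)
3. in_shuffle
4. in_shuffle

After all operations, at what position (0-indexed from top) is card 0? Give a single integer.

Answer: 11

Derivation:
After op 1 (in_shuffle): [2 7 4 6 10 5 1 8 11 0 9 3 12]
After op 2 (cut(7)): [8 11 0 9 3 12 2 7 4 6 10 5 1]
After op 3 (in_shuffle): [2 8 7 11 4 0 6 9 10 3 5 12 1]
After op 4 (in_shuffle): [6 2 9 8 10 7 3 11 5 4 12 0 1]
Card 0 is at position 11.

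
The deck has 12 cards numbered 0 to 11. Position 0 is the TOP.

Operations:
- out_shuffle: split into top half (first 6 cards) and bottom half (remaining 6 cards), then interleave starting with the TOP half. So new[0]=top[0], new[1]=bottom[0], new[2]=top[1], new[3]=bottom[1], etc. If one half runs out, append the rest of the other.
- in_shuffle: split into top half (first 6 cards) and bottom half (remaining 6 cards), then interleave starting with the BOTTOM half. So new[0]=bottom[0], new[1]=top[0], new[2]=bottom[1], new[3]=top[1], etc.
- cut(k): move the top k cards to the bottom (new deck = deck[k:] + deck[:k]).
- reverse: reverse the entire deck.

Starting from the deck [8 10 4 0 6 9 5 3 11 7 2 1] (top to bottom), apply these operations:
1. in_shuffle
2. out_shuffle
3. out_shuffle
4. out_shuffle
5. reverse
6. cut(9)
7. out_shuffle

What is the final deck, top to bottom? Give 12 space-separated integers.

After op 1 (in_shuffle): [5 8 3 10 11 4 7 0 2 6 1 9]
After op 2 (out_shuffle): [5 7 8 0 3 2 10 6 11 1 4 9]
After op 3 (out_shuffle): [5 10 7 6 8 11 0 1 3 4 2 9]
After op 4 (out_shuffle): [5 0 10 1 7 3 6 4 8 2 11 9]
After op 5 (reverse): [9 11 2 8 4 6 3 7 1 10 0 5]
After op 6 (cut(9)): [10 0 5 9 11 2 8 4 6 3 7 1]
After op 7 (out_shuffle): [10 8 0 4 5 6 9 3 11 7 2 1]

Answer: 10 8 0 4 5 6 9 3 11 7 2 1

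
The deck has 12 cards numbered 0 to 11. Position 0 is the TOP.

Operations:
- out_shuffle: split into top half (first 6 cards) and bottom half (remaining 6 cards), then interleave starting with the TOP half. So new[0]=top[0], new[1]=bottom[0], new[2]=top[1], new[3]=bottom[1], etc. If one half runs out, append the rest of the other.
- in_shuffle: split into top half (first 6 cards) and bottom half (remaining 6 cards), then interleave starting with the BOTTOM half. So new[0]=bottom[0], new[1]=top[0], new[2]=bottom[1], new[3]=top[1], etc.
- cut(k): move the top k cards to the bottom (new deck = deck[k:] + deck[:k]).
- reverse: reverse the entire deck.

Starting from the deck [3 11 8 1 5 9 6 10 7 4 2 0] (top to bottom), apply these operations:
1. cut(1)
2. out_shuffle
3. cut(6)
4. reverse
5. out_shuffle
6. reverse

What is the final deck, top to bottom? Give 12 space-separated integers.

Answer: 5 11 2 10 9 8 0 7 6 1 3 4

Derivation:
After op 1 (cut(1)): [11 8 1 5 9 6 10 7 4 2 0 3]
After op 2 (out_shuffle): [11 10 8 7 1 4 5 2 9 0 6 3]
After op 3 (cut(6)): [5 2 9 0 6 3 11 10 8 7 1 4]
After op 4 (reverse): [4 1 7 8 10 11 3 6 0 9 2 5]
After op 5 (out_shuffle): [4 3 1 6 7 0 8 9 10 2 11 5]
After op 6 (reverse): [5 11 2 10 9 8 0 7 6 1 3 4]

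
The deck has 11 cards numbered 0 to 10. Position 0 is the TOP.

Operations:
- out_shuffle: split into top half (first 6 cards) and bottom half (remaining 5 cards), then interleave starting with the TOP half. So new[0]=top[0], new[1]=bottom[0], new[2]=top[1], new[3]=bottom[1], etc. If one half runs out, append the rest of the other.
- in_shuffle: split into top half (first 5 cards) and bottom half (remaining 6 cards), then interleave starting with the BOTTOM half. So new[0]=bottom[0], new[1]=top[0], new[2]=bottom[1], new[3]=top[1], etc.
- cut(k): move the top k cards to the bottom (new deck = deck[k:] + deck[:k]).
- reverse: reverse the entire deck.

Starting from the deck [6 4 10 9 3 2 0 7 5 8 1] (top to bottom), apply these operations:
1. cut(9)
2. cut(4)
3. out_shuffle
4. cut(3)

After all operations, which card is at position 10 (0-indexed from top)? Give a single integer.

Answer: 9

Derivation:
After op 1 (cut(9)): [8 1 6 4 10 9 3 2 0 7 5]
After op 2 (cut(4)): [10 9 3 2 0 7 5 8 1 6 4]
After op 3 (out_shuffle): [10 5 9 8 3 1 2 6 0 4 7]
After op 4 (cut(3)): [8 3 1 2 6 0 4 7 10 5 9]
Position 10: card 9.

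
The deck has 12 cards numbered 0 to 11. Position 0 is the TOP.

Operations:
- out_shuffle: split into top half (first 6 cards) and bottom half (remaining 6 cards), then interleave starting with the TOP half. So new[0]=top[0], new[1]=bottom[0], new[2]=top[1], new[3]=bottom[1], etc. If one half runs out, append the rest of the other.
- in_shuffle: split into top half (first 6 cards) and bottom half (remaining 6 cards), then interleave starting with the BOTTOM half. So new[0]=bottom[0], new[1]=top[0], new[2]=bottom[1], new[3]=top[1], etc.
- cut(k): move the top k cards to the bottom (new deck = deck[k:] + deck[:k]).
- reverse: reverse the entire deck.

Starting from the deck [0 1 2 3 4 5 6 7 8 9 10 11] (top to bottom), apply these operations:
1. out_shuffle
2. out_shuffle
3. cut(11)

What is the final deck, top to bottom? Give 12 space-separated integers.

Answer: 11 0 3 6 9 1 4 7 10 2 5 8

Derivation:
After op 1 (out_shuffle): [0 6 1 7 2 8 3 9 4 10 5 11]
After op 2 (out_shuffle): [0 3 6 9 1 4 7 10 2 5 8 11]
After op 3 (cut(11)): [11 0 3 6 9 1 4 7 10 2 5 8]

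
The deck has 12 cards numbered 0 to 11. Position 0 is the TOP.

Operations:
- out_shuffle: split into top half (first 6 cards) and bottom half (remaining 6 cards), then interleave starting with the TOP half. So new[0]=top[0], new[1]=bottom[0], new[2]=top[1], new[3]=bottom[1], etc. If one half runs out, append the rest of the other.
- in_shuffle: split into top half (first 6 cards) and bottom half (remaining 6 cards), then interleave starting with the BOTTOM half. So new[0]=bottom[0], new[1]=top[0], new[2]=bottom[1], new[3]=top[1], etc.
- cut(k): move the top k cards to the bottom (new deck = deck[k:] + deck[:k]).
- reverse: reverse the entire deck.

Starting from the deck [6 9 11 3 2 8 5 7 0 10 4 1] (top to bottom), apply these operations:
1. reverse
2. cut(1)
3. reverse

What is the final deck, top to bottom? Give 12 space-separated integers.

Answer: 1 6 9 11 3 2 8 5 7 0 10 4

Derivation:
After op 1 (reverse): [1 4 10 0 7 5 8 2 3 11 9 6]
After op 2 (cut(1)): [4 10 0 7 5 8 2 3 11 9 6 1]
After op 3 (reverse): [1 6 9 11 3 2 8 5 7 0 10 4]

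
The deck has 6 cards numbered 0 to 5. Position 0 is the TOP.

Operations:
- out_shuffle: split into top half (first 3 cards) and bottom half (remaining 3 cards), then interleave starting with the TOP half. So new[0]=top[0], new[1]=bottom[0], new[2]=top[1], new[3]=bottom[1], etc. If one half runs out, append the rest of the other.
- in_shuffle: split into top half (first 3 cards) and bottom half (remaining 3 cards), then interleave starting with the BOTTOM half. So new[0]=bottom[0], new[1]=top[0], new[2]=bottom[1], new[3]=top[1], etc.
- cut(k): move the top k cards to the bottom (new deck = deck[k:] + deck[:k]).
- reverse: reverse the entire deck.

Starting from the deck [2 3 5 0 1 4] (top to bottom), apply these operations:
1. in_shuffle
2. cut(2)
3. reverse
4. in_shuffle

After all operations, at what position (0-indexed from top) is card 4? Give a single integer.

After op 1 (in_shuffle): [0 2 1 3 4 5]
After op 2 (cut(2)): [1 3 4 5 0 2]
After op 3 (reverse): [2 0 5 4 3 1]
After op 4 (in_shuffle): [4 2 3 0 1 5]
Card 4 is at position 0.

Answer: 0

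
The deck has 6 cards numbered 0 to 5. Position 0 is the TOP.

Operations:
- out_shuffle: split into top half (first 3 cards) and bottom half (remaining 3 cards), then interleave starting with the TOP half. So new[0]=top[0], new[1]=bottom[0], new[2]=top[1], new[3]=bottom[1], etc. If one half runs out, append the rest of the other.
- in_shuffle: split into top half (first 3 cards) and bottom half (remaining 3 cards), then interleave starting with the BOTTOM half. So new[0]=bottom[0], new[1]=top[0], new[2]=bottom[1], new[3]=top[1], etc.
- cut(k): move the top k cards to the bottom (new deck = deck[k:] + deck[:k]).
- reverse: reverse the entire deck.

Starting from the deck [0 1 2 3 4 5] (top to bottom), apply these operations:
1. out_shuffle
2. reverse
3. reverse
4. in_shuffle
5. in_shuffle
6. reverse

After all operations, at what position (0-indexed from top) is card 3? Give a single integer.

After op 1 (out_shuffle): [0 3 1 4 2 5]
After op 2 (reverse): [5 2 4 1 3 0]
After op 3 (reverse): [0 3 1 4 2 5]
After op 4 (in_shuffle): [4 0 2 3 5 1]
After op 5 (in_shuffle): [3 4 5 0 1 2]
After op 6 (reverse): [2 1 0 5 4 3]
Card 3 is at position 5.

Answer: 5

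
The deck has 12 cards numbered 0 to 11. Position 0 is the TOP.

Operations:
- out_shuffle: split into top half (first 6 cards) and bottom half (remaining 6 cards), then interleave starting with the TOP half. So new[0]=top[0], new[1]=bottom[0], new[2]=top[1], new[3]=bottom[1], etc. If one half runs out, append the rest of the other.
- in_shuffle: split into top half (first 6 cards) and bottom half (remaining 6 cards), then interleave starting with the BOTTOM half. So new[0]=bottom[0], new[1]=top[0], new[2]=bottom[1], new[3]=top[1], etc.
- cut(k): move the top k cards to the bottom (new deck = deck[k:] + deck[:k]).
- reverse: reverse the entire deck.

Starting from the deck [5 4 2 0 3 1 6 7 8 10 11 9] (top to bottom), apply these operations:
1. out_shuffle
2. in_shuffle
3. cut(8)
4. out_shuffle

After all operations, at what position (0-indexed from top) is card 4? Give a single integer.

Answer: 7

Derivation:
After op 1 (out_shuffle): [5 6 4 7 2 8 0 10 3 11 1 9]
After op 2 (in_shuffle): [0 5 10 6 3 4 11 7 1 2 9 8]
After op 3 (cut(8)): [1 2 9 8 0 5 10 6 3 4 11 7]
After op 4 (out_shuffle): [1 10 2 6 9 3 8 4 0 11 5 7]
Card 4 is at position 7.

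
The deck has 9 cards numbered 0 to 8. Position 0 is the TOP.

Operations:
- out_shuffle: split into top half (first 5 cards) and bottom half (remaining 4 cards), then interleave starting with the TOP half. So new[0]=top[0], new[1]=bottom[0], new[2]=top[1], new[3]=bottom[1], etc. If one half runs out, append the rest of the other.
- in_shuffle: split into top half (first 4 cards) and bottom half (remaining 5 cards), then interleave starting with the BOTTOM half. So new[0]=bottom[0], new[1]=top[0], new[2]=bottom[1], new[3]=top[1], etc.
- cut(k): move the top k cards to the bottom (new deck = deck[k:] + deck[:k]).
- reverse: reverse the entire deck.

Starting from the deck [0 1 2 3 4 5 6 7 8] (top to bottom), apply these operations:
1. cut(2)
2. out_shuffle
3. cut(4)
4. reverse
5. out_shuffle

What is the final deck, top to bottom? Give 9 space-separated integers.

After op 1 (cut(2)): [2 3 4 5 6 7 8 0 1]
After op 2 (out_shuffle): [2 7 3 8 4 0 5 1 6]
After op 3 (cut(4)): [4 0 5 1 6 2 7 3 8]
After op 4 (reverse): [8 3 7 2 6 1 5 0 4]
After op 5 (out_shuffle): [8 1 3 5 7 0 2 4 6]

Answer: 8 1 3 5 7 0 2 4 6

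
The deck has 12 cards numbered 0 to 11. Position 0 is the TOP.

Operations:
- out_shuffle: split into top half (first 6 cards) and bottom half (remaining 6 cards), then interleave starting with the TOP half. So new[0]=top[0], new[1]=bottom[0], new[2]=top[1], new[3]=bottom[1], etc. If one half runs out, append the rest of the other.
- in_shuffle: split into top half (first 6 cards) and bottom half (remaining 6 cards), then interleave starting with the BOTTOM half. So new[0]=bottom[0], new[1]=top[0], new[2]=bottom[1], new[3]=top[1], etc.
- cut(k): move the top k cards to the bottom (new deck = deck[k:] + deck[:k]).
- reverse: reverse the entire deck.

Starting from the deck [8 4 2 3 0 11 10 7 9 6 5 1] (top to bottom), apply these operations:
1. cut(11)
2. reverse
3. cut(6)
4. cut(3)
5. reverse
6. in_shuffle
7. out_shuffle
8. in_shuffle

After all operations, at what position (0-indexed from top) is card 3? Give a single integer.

Answer: 0

Derivation:
After op 1 (cut(11)): [1 8 4 2 3 0 11 10 7 9 6 5]
After op 2 (reverse): [5 6 9 7 10 11 0 3 2 4 8 1]
After op 3 (cut(6)): [0 3 2 4 8 1 5 6 9 7 10 11]
After op 4 (cut(3)): [4 8 1 5 6 9 7 10 11 0 3 2]
After op 5 (reverse): [2 3 0 11 10 7 9 6 5 1 8 4]
After op 6 (in_shuffle): [9 2 6 3 5 0 1 11 8 10 4 7]
After op 7 (out_shuffle): [9 1 2 11 6 8 3 10 5 4 0 7]
After op 8 (in_shuffle): [3 9 10 1 5 2 4 11 0 6 7 8]
Card 3 is at position 0.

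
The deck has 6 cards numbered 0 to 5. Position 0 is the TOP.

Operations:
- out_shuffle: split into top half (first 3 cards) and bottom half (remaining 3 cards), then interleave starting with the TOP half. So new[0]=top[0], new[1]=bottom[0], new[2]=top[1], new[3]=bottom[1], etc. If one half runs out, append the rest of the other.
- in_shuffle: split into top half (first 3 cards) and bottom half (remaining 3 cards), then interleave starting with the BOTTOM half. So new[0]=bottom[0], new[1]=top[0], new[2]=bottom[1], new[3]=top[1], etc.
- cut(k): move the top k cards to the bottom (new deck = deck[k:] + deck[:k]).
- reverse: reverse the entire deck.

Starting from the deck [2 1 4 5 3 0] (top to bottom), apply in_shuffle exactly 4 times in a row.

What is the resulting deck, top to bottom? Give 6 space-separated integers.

After op 1 (in_shuffle): [5 2 3 1 0 4]
After op 2 (in_shuffle): [1 5 0 2 4 3]
After op 3 (in_shuffle): [2 1 4 5 3 0]
After op 4 (in_shuffle): [5 2 3 1 0 4]

Answer: 5 2 3 1 0 4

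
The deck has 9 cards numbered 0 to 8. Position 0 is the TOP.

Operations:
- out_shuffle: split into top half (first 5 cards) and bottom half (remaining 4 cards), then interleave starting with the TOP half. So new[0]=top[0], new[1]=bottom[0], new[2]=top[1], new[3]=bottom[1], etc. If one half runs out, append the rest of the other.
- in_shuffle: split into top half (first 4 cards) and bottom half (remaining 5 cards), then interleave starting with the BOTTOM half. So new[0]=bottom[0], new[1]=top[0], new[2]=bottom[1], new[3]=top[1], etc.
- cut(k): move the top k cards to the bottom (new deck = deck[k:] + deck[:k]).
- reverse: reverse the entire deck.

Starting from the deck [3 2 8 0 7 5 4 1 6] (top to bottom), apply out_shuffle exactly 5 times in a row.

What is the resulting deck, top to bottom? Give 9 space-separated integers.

Answer: 3 8 7 4 6 2 0 5 1

Derivation:
After op 1 (out_shuffle): [3 5 2 4 8 1 0 6 7]
After op 2 (out_shuffle): [3 1 5 0 2 6 4 7 8]
After op 3 (out_shuffle): [3 6 1 4 5 7 0 8 2]
After op 4 (out_shuffle): [3 7 6 0 1 8 4 2 5]
After op 5 (out_shuffle): [3 8 7 4 6 2 0 5 1]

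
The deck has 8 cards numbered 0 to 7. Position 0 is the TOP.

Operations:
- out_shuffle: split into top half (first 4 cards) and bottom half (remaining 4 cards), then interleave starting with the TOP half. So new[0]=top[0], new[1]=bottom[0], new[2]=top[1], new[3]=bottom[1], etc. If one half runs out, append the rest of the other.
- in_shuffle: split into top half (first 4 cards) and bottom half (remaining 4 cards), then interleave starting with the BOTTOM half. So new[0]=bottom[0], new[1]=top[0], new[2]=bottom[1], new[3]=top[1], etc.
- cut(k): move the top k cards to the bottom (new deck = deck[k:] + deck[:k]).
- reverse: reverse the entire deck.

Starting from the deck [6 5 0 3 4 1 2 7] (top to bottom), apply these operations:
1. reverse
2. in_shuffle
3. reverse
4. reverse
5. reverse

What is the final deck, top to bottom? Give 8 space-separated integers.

Answer: 4 6 1 5 2 0 7 3

Derivation:
After op 1 (reverse): [7 2 1 4 3 0 5 6]
After op 2 (in_shuffle): [3 7 0 2 5 1 6 4]
After op 3 (reverse): [4 6 1 5 2 0 7 3]
After op 4 (reverse): [3 7 0 2 5 1 6 4]
After op 5 (reverse): [4 6 1 5 2 0 7 3]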